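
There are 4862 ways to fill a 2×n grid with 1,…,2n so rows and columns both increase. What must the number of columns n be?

9

Standard Young tableaux of shape 2×n are counted by C_n, and C_9 = 4862.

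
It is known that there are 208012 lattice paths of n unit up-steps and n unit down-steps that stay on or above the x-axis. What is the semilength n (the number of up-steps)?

12

Dyck paths of semilength n are counted by C_n. The Catalan number equal to 208012 is C_12.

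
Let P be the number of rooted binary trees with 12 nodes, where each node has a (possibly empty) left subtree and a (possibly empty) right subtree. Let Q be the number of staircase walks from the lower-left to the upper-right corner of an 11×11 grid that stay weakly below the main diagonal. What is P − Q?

There are C_n binary search tree shapes on n keys; with n = 12 that is C_12. So P = C_12 = 208012.
Sub-diagonal monotone paths from (0,0) to (11,11) biject with Dyck paths of semilength 11, giving C_11. So Q = C_11 = 58786.
P − Q = 208012 − 58786 = 149226.

149226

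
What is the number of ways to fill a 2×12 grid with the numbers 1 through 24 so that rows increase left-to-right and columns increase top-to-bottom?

Standard Young tableaux of shape 2×n are counted by C_n; here n = 12.
C_12 = C_11 · 2(2·11+1)/(11+2) = 58786 · 46/13 = 208012.

208012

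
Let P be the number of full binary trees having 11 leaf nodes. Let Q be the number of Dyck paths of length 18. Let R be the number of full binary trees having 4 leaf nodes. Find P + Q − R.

21653

Full binary trees with 11 leaves have 11−1 = 10 internal nodes, so there are C_10 of them. So P = C_10 = 16796.
Dyck paths of semilength n (length 2n) are counted by C_n; here n = 9. So Q = C_9 = 4862.
Full binary trees with 4 leaves have 4−1 = 3 internal nodes, so there are C_3 of them. So R = C_3 = 5.
P + Q − R = 16796 + 4862 − 5 = 21653.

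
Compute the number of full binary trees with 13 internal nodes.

742900

The number of full binary trees on 13 internal nodes is the Catalan number C_13.
C_13 = C_12 · 2(2·12+1)/(12+2) = 208012 · 50/14 = 742900.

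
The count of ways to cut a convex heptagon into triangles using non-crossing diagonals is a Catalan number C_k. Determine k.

Triangulations of a convex m-gon are counted by C_{m−2}; with m = 7 this is C_5.

5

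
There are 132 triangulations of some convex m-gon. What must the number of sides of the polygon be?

Triangulations of a convex m-gon are counted by C_{m−2}; 132 = C_6.
So m − 2 = 6, giving m = 8 sides.

8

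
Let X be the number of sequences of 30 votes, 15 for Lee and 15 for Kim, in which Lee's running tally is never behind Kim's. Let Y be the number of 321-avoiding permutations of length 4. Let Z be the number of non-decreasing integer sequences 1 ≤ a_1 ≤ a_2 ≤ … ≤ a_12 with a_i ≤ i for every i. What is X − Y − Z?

Reading a vote for the leader as '(' and for the other as ')' turns such a sequence into a balanced string of 15 pairs, so the count is C_15. So X = C_15 = 9694845.
Permutations of [n] avoiding any single length-3 pattern are counted by C_n; here n = 4. So Y = C_4 = 14.
Weakly increasing sequences with a_i ≤ i biject with Dyck paths of semilength 12, so there are C_12. So Z = C_12 = 208012.
X − Y − Z = 9694845 − 14 − 208012 = 9486819.

9486819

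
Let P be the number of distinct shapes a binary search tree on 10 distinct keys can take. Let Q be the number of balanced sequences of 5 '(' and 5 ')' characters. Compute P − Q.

16754

There are C_n binary search tree shapes on n keys; with n = 10 that is C_10. So P = C_10 = 16796.
Balanced strings of n pairs of brackets are counted by C_n; here n = 5. So Q = C_5 = 42.
P − Q = 16796 − 42 = 16754.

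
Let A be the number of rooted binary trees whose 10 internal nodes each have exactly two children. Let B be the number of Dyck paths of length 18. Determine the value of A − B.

11934

The number of full binary trees on 10 internal nodes is the Catalan number C_10. So A = C_10 = 16796.
Paths of 9 up- and 9 down-steps that never dip below the axis are Dyck paths; their count is C_9. So B = C_9 = 4862.
A − B = 16796 − 4862 = 11934.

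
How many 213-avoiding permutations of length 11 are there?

Permutations of [n] avoiding any single length-3 pattern are counted by C_n; here n = 11.
C_11 = 58786.

58786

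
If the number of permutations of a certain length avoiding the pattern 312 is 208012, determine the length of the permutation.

Permutations of [n] avoiding a fixed length-3 pattern are counted by C_n, and C_12 = 208012.

12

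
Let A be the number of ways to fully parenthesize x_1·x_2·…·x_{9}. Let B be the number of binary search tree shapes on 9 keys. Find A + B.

6292

Ways to associate a product of 9 factors correspond to binary trees on 9 leaves, so the count is C_8. So A = C_8 = 1430.
There are C_n binary search tree shapes on n keys; with n = 9 that is C_9. So B = C_9 = 4862.
A + B = 1430 + 4862 = 6292.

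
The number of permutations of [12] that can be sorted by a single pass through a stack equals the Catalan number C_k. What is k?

Stack-sortable permutations are exactly the 231-avoiding ones, counted by C_n; here n = 12.

12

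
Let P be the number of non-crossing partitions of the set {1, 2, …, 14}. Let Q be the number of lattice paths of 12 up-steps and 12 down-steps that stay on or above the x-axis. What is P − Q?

The non-crossing partitions of [14] form a lattice of size C_14. So P = C_14 = 2674440.
Dyck paths of semilength n (length 2n) are counted by C_n; here n = 12. So Q = C_12 = 208012.
P − Q = 2674440 − 208012 = 2466428.

2466428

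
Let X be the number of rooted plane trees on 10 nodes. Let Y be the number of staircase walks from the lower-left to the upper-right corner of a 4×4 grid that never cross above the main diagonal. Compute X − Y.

Rooted ordered (plane) trees on m nodes have m−1 edges and are counted by C_{m−1}; m = 10 gives C_9. So X = C_9 = 4862.
Monotone paths in an n×n grid that stay weakly below the diagonal are counted by C_n; here n = 4. So Y = C_4 = 14.
X − Y = 4862 − 14 = 4848.

4848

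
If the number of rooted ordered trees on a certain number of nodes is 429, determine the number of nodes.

Rooted ordered trees on m nodes are counted by C_{m−1}. Since C_7 = 429, the index is 7.
So the index is 7, and the number of nodes is 7 + 1 = 8.

8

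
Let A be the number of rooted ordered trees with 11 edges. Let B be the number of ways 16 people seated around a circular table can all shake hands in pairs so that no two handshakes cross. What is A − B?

57356

Rooted ordered trees with n edges are counted by C_n; here n = 11. So A = C_11 = 58786.
With 16 = 2·8 people, non-crossing handshake pairings are non-crossing perfect matchings on a circle, counted by C_8. So B = C_8 = 1430.
A − B = 58786 − 1430 = 57356.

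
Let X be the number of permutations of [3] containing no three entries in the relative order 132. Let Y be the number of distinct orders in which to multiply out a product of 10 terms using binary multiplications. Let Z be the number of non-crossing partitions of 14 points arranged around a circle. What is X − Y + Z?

Permutations of [n] avoiding any single length-3 pattern are counted by C_n; here n = 3. So X = C_3 = 5.
Bracketing 10 factors into binary products is counted by C_{10−1} = C_9. So Y = C_9 = 4862.
Non-crossing partitions of an n-element set are counted by C_n; here n = 14. So Z = C_14 = 2674440.
X − Y + Z = 5 − 4862 + 2674440 = 2669583.

2669583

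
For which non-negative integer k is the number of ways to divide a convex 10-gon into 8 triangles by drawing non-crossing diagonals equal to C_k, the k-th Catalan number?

8

Triangulations of a convex m-gon are counted by C_{m−2}; with m = 10 this is C_8.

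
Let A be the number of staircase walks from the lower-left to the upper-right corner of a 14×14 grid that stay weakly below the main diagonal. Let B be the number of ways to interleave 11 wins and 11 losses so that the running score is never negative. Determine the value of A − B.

2615654

Sub-diagonal monotone paths from (0,0) to (14,14) biject with Dyck paths of semilength 14, giving C_14. So A = C_14 = 2674440.
Reading a vote for the leader as '(' and for the other as ')' turns such a sequence into a balanced string of 11 pairs, so the count is C_11. So B = C_11 = 58786.
A − B = 2674440 − 58786 = 2615654.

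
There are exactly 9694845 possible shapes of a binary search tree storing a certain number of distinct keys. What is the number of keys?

Binary search tree shapes on n keys are counted by C_n, and C_15 = 9694845.

15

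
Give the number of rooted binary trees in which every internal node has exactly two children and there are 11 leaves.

16796

Full binary trees with 11 leaves have 11−1 = 10 internal nodes, so there are C_10 of them.
C_10 = C_9 · 2(2·9+1)/(9+2) = 4862 · 38/11 = 16796.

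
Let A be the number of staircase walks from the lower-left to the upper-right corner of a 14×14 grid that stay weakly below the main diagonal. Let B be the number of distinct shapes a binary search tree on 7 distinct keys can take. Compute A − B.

2674011

Sub-diagonal monotone paths from (0,0) to (14,14) biject with Dyck paths of semilength 14, giving C_14. So A = C_14 = 2674440.
There are C_n binary search tree shapes on n keys; with n = 7 that is C_7. So B = C_7 = 429.
A − B = 2674440 − 429 = 2674011.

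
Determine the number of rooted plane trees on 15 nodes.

A rooted plane tree on 15 nodes has 14 edges, and such trees are counted by C_14.
C_14 = C_13 · 2(2·13+1)/(13+2) = 742900 · 54/15 = 2674440.

2674440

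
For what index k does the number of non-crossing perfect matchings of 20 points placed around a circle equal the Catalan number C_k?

10

Non-crossing perfect matchings of 2n points on a circle are counted by C_n; with 20 points, n = 10.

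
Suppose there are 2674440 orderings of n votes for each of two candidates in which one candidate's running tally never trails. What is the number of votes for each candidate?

Such ballot sequences with n votes each are counted by C_n; 2674440 = C_14.

14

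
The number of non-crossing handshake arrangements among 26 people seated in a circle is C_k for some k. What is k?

13

Non-crossing handshake pairings of 2n people are counted by C_n; 26 people gives n = 13.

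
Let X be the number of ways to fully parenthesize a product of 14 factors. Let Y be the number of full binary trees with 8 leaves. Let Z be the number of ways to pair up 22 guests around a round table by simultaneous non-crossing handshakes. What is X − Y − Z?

Parenthesizations of m factors correspond to full binary trees with m leaves, counted by C_{m−1}; m = 14 gives C_13. So X = C_13 = 742900.
Full binary trees with 8 leaves have 8−1 = 7 internal nodes, so there are C_7 of them. So Y = C_7 = 429.
Non-crossing handshake pairings of 2n people are counted by C_n; 22 people gives n = 11. So Z = C_11 = 58786.
X − Y − Z = 742900 − 429 − 58786 = 683685.

683685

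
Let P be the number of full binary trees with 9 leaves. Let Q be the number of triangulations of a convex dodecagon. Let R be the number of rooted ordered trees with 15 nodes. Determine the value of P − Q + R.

2659074

Full binary trees with 9 leaves have 9−1 = 8 internal nodes, so there are C_8 of them. So P = C_8 = 1430.
A convex 12-gon is triangulated into 10 triangles, and the number of such triangulations is the Catalan number C_{12−2} = C_10. So Q = C_10 = 16796.
A rooted plane tree on 15 nodes has 14 edges, and such trees are counted by C_14. So R = C_14 = 2674440.
P − Q + R = 1430 − 16796 + 2674440 = 2659074.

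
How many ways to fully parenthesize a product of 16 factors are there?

Bracketing 16 factors into binary products is counted by C_{16−1} = C_15.
C_15 = C_14 · 2(2·14+1)/(14+2) = 2674440 · 58/16 = 9694845.

9694845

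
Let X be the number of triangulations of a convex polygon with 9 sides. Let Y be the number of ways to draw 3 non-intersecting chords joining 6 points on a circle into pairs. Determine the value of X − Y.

A convex 9-gon is triangulated into 7 triangles, and the number of such triangulations is the Catalan number C_{9−2} = C_7. So X = C_7 = 429.
Pairing 6 circle points by 3 non-crossing chords gives C_3 matchings. So Y = C_3 = 5.
X − Y = 429 − 5 = 424.

424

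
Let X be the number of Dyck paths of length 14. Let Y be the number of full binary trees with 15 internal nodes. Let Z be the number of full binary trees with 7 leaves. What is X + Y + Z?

9695406

A Dyck path with 7 up-steps and 7 down-steps has semilength 7, so there are C_7 of them. So X = C_7 = 429.
The number of full binary trees on 15 internal nodes is the Catalan number C_15. So Y = C_15 = 9694845.
Full binary trees with 7 leaves have 7−1 = 6 internal nodes, so there are C_6 of them. So Z = C_6 = 132.
X + Y + Z = 429 + 9694845 + 132 = 9695406.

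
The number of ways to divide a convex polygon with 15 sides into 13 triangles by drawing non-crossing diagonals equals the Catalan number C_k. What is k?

Triangulations of a convex m-gon are counted by C_{m−2}; with m = 15 this is C_13.

13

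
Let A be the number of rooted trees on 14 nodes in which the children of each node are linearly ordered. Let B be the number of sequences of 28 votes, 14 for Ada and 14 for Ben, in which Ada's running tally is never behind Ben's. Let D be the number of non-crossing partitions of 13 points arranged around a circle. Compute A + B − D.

A rooted plane tree on 14 nodes has 13 edges, and such trees are counted by C_13. So A = C_13 = 742900.
Ballot sequences with n votes each where one side never trails are Dyck words, counted by C_n; here n = 14. So B = C_14 = 2674440.
Non-crossing partitions of an n-element set are counted by C_n; here n = 13. So D = C_13 = 742900.
A + B − D = 742900 + 2674440 − 742900 = 2674440.

2674440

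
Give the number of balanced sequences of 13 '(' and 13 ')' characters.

With 13 pairs the number of balanced bracket strings is the Catalan number C_13.
C_13 = C(26,13)/14 = 10400600/14 = 742900.

742900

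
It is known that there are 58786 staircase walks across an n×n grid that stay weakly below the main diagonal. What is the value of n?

11

Such diagonal-avoiding paths in an n×n grid are counted by C_n. The Catalan number equal to 58786 is C_11.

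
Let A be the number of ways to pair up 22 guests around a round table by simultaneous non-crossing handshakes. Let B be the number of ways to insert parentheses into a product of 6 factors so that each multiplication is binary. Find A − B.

Non-crossing handshake pairings of 2n people are counted by C_n; 22 people gives n = 11. So A = C_11 = 58786.
Bracketing 6 factors into binary products is counted by C_{6−1} = C_5. So B = C_5 = 42.
A − B = 58786 − 42 = 58744.

58744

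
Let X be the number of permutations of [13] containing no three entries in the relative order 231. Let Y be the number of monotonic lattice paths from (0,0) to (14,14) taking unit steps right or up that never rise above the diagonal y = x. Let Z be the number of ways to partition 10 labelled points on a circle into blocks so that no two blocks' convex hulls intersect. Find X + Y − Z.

3400544

Permutations of [n] avoiding any single length-3 pattern are counted by C_n; here n = 13. So X = C_13 = 742900.
Sub-diagonal monotone paths from (0,0) to (14,14) biject with Dyck paths of semilength 14, giving C_14. So Y = C_14 = 2674440.
The non-crossing partitions of [10] form a lattice of size C_10. So Z = C_10 = 16796.
X + Y − Z = 742900 + 2674440 − 16796 = 3400544.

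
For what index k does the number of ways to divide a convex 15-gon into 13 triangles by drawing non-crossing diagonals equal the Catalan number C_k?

A convex 15-gon is triangulated into 13 triangles, and the number of such triangulations is the Catalan number C_{15−2} = C_13.

13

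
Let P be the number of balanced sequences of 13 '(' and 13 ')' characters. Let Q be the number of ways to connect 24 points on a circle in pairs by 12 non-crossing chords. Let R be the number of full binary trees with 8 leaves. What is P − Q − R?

534459

With 13 pairs the number of balanced bracket strings is the Catalan number C_13. So P = C_13 = 742900.
Pairing 24 circle points by 12 non-crossing chords gives C_12 matchings. So Q = C_12 = 208012.
A full binary tree with L leaves has L−1 internal nodes and is counted by C_{L−1}; L = 8 gives C_7. So R = C_7 = 429.
P − Q − R = 742900 − 208012 − 429 = 534459.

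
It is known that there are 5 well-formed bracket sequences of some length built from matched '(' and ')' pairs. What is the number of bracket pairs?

3

Balanced strings of n bracket-pairs are counted by C_n. Since C_3 = 5, the index is 3.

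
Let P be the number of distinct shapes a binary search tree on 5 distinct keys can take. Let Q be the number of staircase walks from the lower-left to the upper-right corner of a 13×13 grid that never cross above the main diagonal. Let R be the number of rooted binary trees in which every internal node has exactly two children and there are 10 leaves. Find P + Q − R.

738080

Rooted binary trees with 5 nodes (each child slot possibly empty) number C_5. So P = C_5 = 42.
Sub-diagonal monotone paths from (0,0) to (13,13) biject with Dyck paths of semilength 13, giving C_13. So Q = C_13 = 742900.
Full binary trees with 10 leaves have 10−1 = 9 internal nodes, so there are C_9 of them. So R = C_9 = 4862.
P + Q − R = 42 + 742900 − 4862 = 738080.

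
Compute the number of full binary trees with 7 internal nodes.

429

The number of full binary trees on 7 internal nodes is the Catalan number C_7.
C_7 = C_6 · 2(2·6+1)/(6+2) = 132 · 26/8 = 429.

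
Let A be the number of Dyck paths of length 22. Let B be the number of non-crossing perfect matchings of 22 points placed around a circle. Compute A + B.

Paths of 11 up- and 11 down-steps that never dip below the axis are Dyck paths; their count is C_11. So A = C_11 = 58786.
Non-crossing perfect matchings of 2n points on a circle are counted by C_n; with 22 points, n = 11. So B = C_11 = 58786.
A + B = 58786 + 58786 = 117572.

117572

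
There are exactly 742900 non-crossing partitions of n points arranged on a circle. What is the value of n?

13

Non-crossing partitions of [n] are counted by C_n. Since C_13 = 742900, the index is 13.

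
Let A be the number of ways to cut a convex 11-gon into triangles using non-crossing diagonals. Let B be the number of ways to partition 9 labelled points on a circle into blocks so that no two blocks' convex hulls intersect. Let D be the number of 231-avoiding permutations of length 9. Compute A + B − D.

4862

Triangulations of a convex m-gon are counted by C_{m−2}; with m = 11 this is C_9. So A = C_9 = 4862.
Non-crossing partitions of an n-element set are counted by C_n; here n = 9. So B = C_9 = 4862.
Permutations of [n] avoiding any single length-3 pattern are counted by C_n; here n = 9. So D = C_9 = 4862.
A + B − D = 4862 + 4862 − 4862 = 4862.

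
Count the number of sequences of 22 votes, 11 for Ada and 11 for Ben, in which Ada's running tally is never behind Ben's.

Reading a vote for the leader as '(' and for the other as ')' turns such a sequence into a balanced string of 11 pairs, so the count is C_11.
C_11 = C_10 · 2(2·10+1)/(10+2) = 16796 · 42/12 = 58786.

58786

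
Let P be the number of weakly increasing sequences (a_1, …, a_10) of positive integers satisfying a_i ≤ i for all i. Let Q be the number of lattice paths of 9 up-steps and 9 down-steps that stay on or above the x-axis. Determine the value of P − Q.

Such sub-staircase sequences of length n are counted by C_n; here n = 10. So P = C_10 = 16796.
Dyck paths of semilength n (length 2n) are counted by C_n; here n = 9. So Q = C_9 = 4862.
P − Q = 16796 − 4862 = 11934.

11934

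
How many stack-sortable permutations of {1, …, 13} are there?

742900

By Knuth's characterisation, the stack-sortable permutations of length 13 are the 231-avoiders, numbering C_13.
C_13 = C(26,13)/14 = 10400600/14 = 742900.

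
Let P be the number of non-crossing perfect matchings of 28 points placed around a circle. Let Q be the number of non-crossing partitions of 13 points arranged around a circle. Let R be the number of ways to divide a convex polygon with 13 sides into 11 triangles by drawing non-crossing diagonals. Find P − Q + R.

Pairing 28 circle points by 14 non-crossing chords gives C_14 matchings. So P = C_14 = 2674440.
The non-crossing partitions of [13] form a lattice of size C_13. So Q = C_13 = 742900.
A convex 13-gon is triangulated into 11 triangles, and the number of such triangulations is the Catalan number C_{13−2} = C_11. So R = C_11 = 58786.
P − Q + R = 2674440 − 742900 + 58786 = 1990326.

1990326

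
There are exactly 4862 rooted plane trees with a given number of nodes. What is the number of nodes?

10

Rooted ordered trees on m nodes are counted by C_{m−1}. The Catalan number equal to 4862 is C_9.
So the index is 9, and the number of nodes is 9 + 1 = 10.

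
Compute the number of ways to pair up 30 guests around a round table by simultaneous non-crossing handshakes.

With 30 = 2·15 people, non-crossing handshake pairings are non-crossing perfect matchings on a circle, counted by C_15.
C_15 = C(30,15)/16 = 155117520/16 = 9694845.

9694845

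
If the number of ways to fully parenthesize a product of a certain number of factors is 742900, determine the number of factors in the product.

Parenthesizations of m factors are counted by C_{m−1}; 742900 = C_13.
So the index is 13, and the number of factors is 13 + 1 = 14.

14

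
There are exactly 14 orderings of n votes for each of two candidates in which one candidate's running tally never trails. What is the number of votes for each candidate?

Such ballot sequences with n votes each are counted by C_n. The Catalan number equal to 14 is C_4.

4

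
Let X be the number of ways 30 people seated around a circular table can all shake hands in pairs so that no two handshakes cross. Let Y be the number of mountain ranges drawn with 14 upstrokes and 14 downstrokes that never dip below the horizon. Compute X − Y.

7020405

Non-crossing handshake pairings of 2n people are counted by C_n; 30 people gives n = 15. So X = C_15 = 9694845.
A Dyck path with 14 up-steps and 14 down-steps has semilength 14, so there are C_14 of them. So Y = C_14 = 2674440.
X − Y = 9694845 − 2674440 = 7020405.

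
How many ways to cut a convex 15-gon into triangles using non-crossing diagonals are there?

A convex 15-gon is triangulated into 13 triangles, and the number of such triangulations is the Catalan number C_{15−2} = C_13.
C_13 = C_12 · 2(2·12+1)/(12+2) = 208012 · 50/14 = 742900.

742900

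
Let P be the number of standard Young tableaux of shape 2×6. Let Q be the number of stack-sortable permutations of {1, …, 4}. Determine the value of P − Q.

118

Standard Young tableaux of shape 2×n are counted by C_n; here n = 6. So P = C_6 = 132.
Stack-sortable permutations are exactly the 231-avoiding ones, counted by C_n; here n = 4. So Q = C_4 = 14.
P − Q = 132 − 14 = 118.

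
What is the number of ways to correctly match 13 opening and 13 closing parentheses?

742900

With 13 pairs the number of balanced bracket strings is the Catalan number C_13.
C_13 = C_12 · 2(2·12+1)/(12+2) = 208012 · 50/14 = 742900.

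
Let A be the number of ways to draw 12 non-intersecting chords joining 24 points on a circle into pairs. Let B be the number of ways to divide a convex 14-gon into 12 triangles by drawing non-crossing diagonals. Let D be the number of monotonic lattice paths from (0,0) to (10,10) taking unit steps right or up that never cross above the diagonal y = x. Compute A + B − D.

Pairing 24 circle points by 12 non-crossing chords gives C_12 matchings. So A = C_12 = 208012.
A convex 14-gon is triangulated into 12 triangles, and the number of such triangulations is the Catalan number C_{14−2} = C_12. So B = C_12 = 208012.
Sub-diagonal monotone paths from (0,0) to (10,10) biject with Dyck paths of semilength 10, giving C_10. So D = C_10 = 16796.
A + B − D = 208012 + 208012 − 16796 = 399228.

399228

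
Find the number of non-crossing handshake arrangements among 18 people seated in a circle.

Non-crossing handshake pairings of 2n people are counted by C_n; 18 people gives n = 9.
C_9 = C(18,9)/10 = 48620/10 = 4862.

4862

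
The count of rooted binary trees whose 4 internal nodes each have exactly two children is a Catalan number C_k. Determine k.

The number of full binary trees on 4 internal nodes is the Catalan number C_4.

4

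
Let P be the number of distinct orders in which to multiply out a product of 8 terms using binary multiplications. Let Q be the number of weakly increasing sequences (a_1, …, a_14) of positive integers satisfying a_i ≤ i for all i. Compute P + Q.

Parenthesizations of m factors correspond to full binary trees with m leaves, counted by C_{m−1}; m = 8 gives C_7. So P = C_7 = 429.
Such sub-staircase sequences of length n are counted by C_n; here n = 14. So Q = C_14 = 2674440.
P + Q = 429 + 2674440 = 2674869.

2674869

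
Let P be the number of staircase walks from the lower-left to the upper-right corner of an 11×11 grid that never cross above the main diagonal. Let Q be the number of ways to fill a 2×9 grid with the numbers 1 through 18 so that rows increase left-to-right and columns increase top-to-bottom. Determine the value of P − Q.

53924

Sub-diagonal monotone paths from (0,0) to (11,11) biject with Dyck paths of semilength 11, giving C_11. So P = C_11 = 58786.
Standard Young tableaux of shape 2×n are counted by C_n; here n = 9. So Q = C_9 = 4862.
P − Q = 58786 − 4862 = 53924.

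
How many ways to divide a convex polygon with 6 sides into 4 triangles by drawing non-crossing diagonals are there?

14

The number of triangulations of a 6-gon is the Catalan number C_4 (index = sides − 2).
C_4 = C(8,4)/5 = 70/5 = 14.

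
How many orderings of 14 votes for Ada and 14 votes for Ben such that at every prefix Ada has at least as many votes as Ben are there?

2674440

Reading a vote for the leader as '(' and for the other as ')' turns such a sequence into a balanced string of 14 pairs, so the count is C_14.
C_14 = C(28,14)/15 = 40116600/15 = 2674440.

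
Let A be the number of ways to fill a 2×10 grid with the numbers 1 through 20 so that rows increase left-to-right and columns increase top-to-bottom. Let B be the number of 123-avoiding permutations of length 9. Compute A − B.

11934

Standard Young tableaux of shape 2×n are counted by C_n; here n = 10. So A = C_10 = 16796.
Permutations of [n] avoiding any single length-3 pattern are counted by C_n; here n = 9. So B = C_9 = 4862.
A − B = 16796 − 4862 = 11934.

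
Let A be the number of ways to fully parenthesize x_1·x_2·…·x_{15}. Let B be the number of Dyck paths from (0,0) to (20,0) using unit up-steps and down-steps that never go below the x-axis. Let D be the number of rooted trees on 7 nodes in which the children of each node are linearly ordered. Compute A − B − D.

Parenthesizations of m factors correspond to full binary trees with m leaves, counted by C_{m−1}; m = 15 gives C_14. So A = C_14 = 2674440.
A Dyck path with 10 up-steps and 10 down-steps has semilength 10, so there are C_10 of them. So B = C_10 = 16796.
A rooted plane tree on 7 nodes has 6 edges, and such trees are counted by C_6. So D = C_6 = 132.
A − B − D = 2674440 − 16796 − 132 = 2657512.

2657512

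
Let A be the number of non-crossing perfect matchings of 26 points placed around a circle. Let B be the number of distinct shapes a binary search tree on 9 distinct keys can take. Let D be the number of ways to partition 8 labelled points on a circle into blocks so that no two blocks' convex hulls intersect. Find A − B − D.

Non-crossing perfect matchings of 2n points on a circle are counted by C_n; with 26 points, n = 13. So A = C_13 = 742900.
Binary trees (left/right distinguished) on n nodes are counted by C_n; here n = 9. So B = C_9 = 4862.
The non-crossing partitions of [8] form a lattice of size C_8. So D = C_8 = 1430.
A − B − D = 742900 − 4862 − 1430 = 736608.

736608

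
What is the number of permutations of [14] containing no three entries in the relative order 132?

For any fixed pattern of length 3, the pattern-avoiding permutations of [14] number C_14.
C_14 = C(28,14)/15 = 40116600/15 = 2674440.

2674440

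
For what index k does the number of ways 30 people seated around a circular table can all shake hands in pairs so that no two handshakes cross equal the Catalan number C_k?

15

With 30 = 2·15 people, non-crossing handshake pairings are non-crossing perfect matchings on a circle, counted by C_15.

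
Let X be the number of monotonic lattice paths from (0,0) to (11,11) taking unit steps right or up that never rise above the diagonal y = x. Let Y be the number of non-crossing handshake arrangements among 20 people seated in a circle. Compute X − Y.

41990

Sub-diagonal monotone paths from (0,0) to (11,11) biject with Dyck paths of semilength 11, giving C_11. So X = C_11 = 58786.
Non-crossing handshake pairings of 2n people are counted by C_n; 20 people gives n = 10. So Y = C_10 = 16796.
X − Y = 58786 − 16796 = 41990.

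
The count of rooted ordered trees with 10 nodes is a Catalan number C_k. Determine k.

9

Rooted ordered (plane) trees on m nodes have m−1 edges and are counted by C_{m−1}; m = 10 gives C_9.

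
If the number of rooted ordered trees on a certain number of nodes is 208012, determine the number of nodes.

13

Rooted ordered trees on m nodes are counted by C_{m−1}. The Catalan number equal to 208012 is C_12.
So the index is 12, and the number of nodes is 12 + 1 = 13.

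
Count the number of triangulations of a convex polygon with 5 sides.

5

The number of triangulations of a 5-gon is the Catalan number C_3 (index = sides − 2).
C_3 = C(6,3)/4 = 20/4 = 5.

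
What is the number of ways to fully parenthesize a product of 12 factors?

Bracketing 12 factors into binary products is counted by C_{12−1} = C_11.
C_11 = C(22,11)/12 = 705432/12 = 58786.

58786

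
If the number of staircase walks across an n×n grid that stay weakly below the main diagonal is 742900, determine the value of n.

Such diagonal-avoiding paths in an n×n grid are counted by C_n; 742900 = C_13.

13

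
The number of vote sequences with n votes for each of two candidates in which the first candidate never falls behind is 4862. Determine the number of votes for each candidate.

9

Such ballot sequences with n votes each are counted by C_n; 4862 = C_9.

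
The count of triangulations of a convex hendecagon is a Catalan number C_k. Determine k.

A convex 11-gon is triangulated into 9 triangles, and the number of such triangulations is the Catalan number C_{11−2} = C_9.

9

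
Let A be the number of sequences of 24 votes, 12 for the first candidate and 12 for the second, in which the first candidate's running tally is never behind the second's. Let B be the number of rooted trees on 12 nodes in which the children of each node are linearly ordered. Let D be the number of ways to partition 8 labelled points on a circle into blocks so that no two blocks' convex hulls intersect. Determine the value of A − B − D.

147796

Ballot sequences with n votes each where one side never trails are Dyck words, counted by C_n; here n = 12. So A = C_12 = 208012.
Rooted ordered (plane) trees on m nodes have m−1 edges and are counted by C_{m−1}; m = 12 gives C_11. So B = C_11 = 58786.
The non-crossing partitions of [8] form a lattice of size C_8. So D = C_8 = 1430.
A − B − D = 208012 − 58786 − 1430 = 147796.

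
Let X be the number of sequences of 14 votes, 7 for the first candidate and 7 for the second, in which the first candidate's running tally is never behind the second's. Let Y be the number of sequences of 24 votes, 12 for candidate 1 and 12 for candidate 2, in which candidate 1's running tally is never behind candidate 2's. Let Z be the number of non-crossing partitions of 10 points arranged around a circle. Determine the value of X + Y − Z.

191645

Reading a vote for the leader as '(' and for the other as ')' turns such a sequence into a balanced string of 7 pairs, so the count is C_7. So X = C_7 = 429.
Reading a vote for the leader as '(' and for the other as ')' turns such a sequence into a balanced string of 12 pairs, so the count is C_12. So Y = C_12 = 208012.
The non-crossing partitions of [10] form a lattice of size C_10. So Z = C_10 = 16796.
X + Y − Z = 429 + 208012 − 16796 = 191645.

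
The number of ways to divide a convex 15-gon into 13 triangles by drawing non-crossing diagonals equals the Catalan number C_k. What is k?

Triangulations of a convex m-gon are counted by C_{m−2}; with m = 15 this is C_13.

13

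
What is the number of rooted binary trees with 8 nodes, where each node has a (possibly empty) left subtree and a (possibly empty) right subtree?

1430

Binary trees (left/right distinguished) on n nodes are counted by C_n; here n = 8.
C_8 = C_7 · 2(2·7+1)/(7+2) = 429 · 30/9 = 1430.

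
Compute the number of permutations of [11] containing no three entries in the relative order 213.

Permutations of [n] avoiding any single length-3 pattern are counted by C_n; here n = 11.
C_11 = C_10 · 2(2·10+1)/(10+2) = 16796 · 42/12 = 58786.

58786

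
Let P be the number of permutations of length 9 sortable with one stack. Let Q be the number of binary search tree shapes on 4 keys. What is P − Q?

By Knuth's characterisation, the stack-sortable permutations of length 9 are the 231-avoiders, numbering C_9. So P = C_9 = 4862.
Rooted binary trees with 4 nodes (each child slot possibly empty) number C_4. So Q = C_4 = 14.
P − Q = 4862 − 14 = 4848.

4848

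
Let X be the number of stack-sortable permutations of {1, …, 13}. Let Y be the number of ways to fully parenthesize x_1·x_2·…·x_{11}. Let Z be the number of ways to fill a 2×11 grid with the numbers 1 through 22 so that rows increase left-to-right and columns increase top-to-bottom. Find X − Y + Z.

By Knuth's characterisation, the stack-sortable permutations of length 13 are the 231-avoiders, numbering C_13. So X = C_13 = 742900.
Ways to associate a product of 11 factors correspond to binary trees on 11 leaves, so the count is C_10. So Y = C_10 = 16796.
Standard Young tableaux of shape 2×n are counted by C_n; here n = 11. So Z = C_11 = 58786.
X − Y + Z = 742900 − 16796 + 58786 = 784890.

784890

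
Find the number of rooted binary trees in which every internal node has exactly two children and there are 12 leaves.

58786

Full binary trees with 12 leaves have 12−1 = 11 internal nodes, so there are C_11 of them.
C_11 = C_10 · 2(2·10+1)/(10+2) = 16796 · 42/12 = 58786.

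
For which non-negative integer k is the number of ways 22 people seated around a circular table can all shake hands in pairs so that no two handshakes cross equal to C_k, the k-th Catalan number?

With 22 = 2·11 people, non-crossing handshake pairings are non-crossing perfect matchings on a circle, counted by C_11.

11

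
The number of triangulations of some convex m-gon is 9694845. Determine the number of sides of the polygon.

17

Triangulations of a convex m-gon are counted by C_{m−2}. The Catalan number equal to 9694845 is C_15.
So m − 2 = 15, giving m = 17 sides.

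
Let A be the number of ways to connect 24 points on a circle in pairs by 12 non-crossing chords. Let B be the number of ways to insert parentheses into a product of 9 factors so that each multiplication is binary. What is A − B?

206582

Pairing 24 circle points by 12 non-crossing chords gives C_12 matchings. So A = C_12 = 208012.
Parenthesizations of m factors correspond to full binary trees with m leaves, counted by C_{m−1}; m = 9 gives C_8. So B = C_8 = 1430.
A − B = 208012 − 1430 = 206582.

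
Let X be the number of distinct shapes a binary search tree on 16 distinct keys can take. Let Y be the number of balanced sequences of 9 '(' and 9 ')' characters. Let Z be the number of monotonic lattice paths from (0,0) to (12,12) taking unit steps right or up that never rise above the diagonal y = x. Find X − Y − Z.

Rooted binary trees with 16 nodes (each child slot possibly empty) number C_16. So X = C_16 = 35357670.
A balanced arrangement of 9 bracket pairs is a Dyck word of semilength 9, so the count is C_9. So Y = C_9 = 4862.
Monotone paths in an n×n grid that stay weakly below the diagonal are counted by C_n; here n = 12. So Z = C_12 = 208012.
X − Y − Z = 35357670 − 4862 − 208012 = 35144796.

35144796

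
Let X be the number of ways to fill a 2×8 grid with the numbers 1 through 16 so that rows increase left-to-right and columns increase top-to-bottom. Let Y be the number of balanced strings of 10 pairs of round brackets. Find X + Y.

By the hook-length formula (or a Dyck-path bijection), SYT of shape 2×8 number C_8. So X = C_8 = 1430.
With 10 pairs the number of balanced bracket strings is the Catalan number C_10. So Y = C_10 = 16796.
X + Y = 1430 + 16796 = 18226.

18226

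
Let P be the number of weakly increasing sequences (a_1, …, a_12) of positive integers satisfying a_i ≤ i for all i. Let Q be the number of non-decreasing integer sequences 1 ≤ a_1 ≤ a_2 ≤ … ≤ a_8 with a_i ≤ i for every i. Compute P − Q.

Such sub-staircase sequences of length n are counted by C_n; here n = 12. So P = C_12 = 208012.
Weakly increasing sequences with a_i ≤ i biject with Dyck paths of semilength 8, so there are C_8. So Q = C_8 = 1430.
P − Q = 208012 − 1430 = 206582.

206582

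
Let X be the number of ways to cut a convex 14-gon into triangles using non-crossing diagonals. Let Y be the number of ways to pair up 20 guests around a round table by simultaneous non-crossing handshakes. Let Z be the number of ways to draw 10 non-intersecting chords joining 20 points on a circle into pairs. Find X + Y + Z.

241604

A convex 14-gon is triangulated into 12 triangles, and the number of such triangulations is the Catalan number C_{14−2} = C_12. So X = C_12 = 208012.
With 20 = 2·10 people, non-crossing handshake pairings are non-crossing perfect matchings on a circle, counted by C_10. So Y = C_10 = 16796.
Pairing 20 circle points by 10 non-crossing chords gives C_10 matchings. So Z = C_10 = 16796.
X + Y + Z = 208012 + 16796 + 16796 = 241604.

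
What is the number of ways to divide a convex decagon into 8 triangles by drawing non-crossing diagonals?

The number of triangulations of a 10-gon is the Catalan number C_8 (index = sides − 2).
C_8 = C(16,8)/9 = 12870/9 = 1430.

1430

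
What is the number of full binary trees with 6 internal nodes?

132

Full binary trees with n internal nodes are counted by C_n; here n = 6.
C_6 = C_5 · 2(2·5+1)/(5+2) = 42 · 22/7 = 132.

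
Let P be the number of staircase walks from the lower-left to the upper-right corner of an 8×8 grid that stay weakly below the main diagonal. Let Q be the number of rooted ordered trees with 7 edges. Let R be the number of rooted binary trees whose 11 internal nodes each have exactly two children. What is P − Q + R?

Sub-diagonal monotone paths from (0,0) to (8,8) biject with Dyck paths of semilength 8, giving C_8. So P = C_8 = 1430.
Rooted ordered trees with n edges are counted by C_n; here n = 7. So Q = C_7 = 429.
The number of full binary trees on 11 internal nodes is the Catalan number C_11. So R = C_11 = 58786.
P − Q + R = 1430 − 429 + 58786 = 59787.

59787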